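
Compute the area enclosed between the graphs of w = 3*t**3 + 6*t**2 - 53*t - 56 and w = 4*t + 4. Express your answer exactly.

2521/4

Set the curves equal: 3*t**3 + 6*t**2 - 53*t - 56 = 4*t + 4, so 3*t**3 + 6*t**2 - 57*t - 60 = 0, which factors as 3*(t - 4)*(t + 1)*(t + 5) = 0. The curves meet at t = -5, -1, 4.
On [-5, -1], w = 3*t**3 + 6*t**2 - 53*t - 56 is on top; that piece has area ∫[-5,-1] (3*t**3 + 6*t**2 - 57*t - 60) dt = 224.
On [-1, 4], w = 4*t + 4 is on top; that piece has area ∫[-1,4] (-(3*t**3 + 6*t**2 - 57*t - 60)) dt = 1625/4.
Total enclosed area = 224 + 1625/4 = 2521/4.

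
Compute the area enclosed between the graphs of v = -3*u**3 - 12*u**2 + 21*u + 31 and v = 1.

Set the curves equal: -3*u**3 - 12*u**2 + 21*u + 31 = 1, so -3*u**3 - 12*u**2 + 21*u + 30 = 0, which factors as -3*(u - 2)*(u + 1)*(u + 5) = 0. The curves meet at u = -5, -1, 2.
On [-5, -1], v = 1 is on top; that piece has area ∫[-5,-1] (-(-3*u**3 - 12*u**2 + 21*u + 30)) du = 160.
On [-1, 2], v = -3*u**3 - 12*u**2 + 21*u + 31 is on top; that piece has area ∫[-1,2] (-3*u**3 - 12*u**2 + 21*u + 30) du = 297/4.
Total enclosed area = 160 + 297/4 = 937/4.

937/4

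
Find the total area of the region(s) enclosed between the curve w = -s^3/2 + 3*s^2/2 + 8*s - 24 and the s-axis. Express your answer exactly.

The curve meets the s-axis where -s^3/2 + 3*s^2/2 + 8*s - 24 = 0, i.e. -(s - 4)*(s - 3)*(s + 4)/2 = 0, at s = -4, 3, 4.
On [-4, 3] the curve lies below the axis; ∫[-4,3] (-s^3/2 + 3*s^2/2 + 8*s - 24) ds = -1029/8, giving area 1029/8.
On [3, 4] the curve lies above the axis; ∫[3,4] (-s^3/2 + 3*s^2/2 + 8*s - 24) ds = 5/8, giving area 5/8.
Total area = 1029/8 + 5/8 = 517/4.

517/4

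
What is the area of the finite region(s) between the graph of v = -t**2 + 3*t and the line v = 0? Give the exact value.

The curve meets the t-axis where -t**2 + 3*t = 0, i.e. -t*(t - 3) = 0, at t = 0, 3.
On [0, 3] the curve lies above the axis; ∫[0,3] (-t**2 + 3*t) dt = 9/2, giving area 9/2.

9/2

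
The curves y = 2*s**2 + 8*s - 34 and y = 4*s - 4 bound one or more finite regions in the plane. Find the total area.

Set the curves equal: 2*s**2 + 8*s - 34 = 4*s - 4, so 2*s**2 + 4*s - 30 = 0, which factors as 2*(s - 3)*(s + 5) = 0. The curves meet at s = -5, 3.
On [-5, 3], y = 4*s - 4 is on top; that piece has area ∫[-5,3] (-(2*s**2 + 4*s - 30)) ds = 512/3.

512/3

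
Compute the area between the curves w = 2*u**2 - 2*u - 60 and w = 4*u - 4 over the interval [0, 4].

688/3

On [0, 4], (2*u**2 - 2*u - 60) - (4*u - 4) = 2*u**2 - 6*u - 56 is ≤ 0 throughout, so the area is a single integral of |2*u**2 - 6*u - 56|.
∫[0,4] (2*u**2 - 6*u - 56) du = -688/3; the area of that piece is 688/3.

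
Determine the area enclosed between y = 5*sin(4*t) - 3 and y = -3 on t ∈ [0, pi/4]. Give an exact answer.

5/2

On [0, pi/4], (5*sin(4*t) - 3) - (-3) = 5*sin(4*t) is ≥ 0 throughout, so the area is a single integral of |5*sin(4*t)|.
∫[0,pi/4] (5*sin(4*t)) dt = 5/2.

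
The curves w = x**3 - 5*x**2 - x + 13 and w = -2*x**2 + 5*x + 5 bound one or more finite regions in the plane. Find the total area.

Set the curves equal: x**3 - 5*x**2 - x + 13 = -2*x**2 + 5*x + 5, so x**3 - 3*x**2 - 6*x + 8 = 0, which factors as (x - 4)*(x - 1)*(x + 2) = 0. The curves meet at x = -2, 1, 4.
On [-2, 1], w = x**3 - 5*x**2 - x + 13 is on top; that piece has area ∫[-2,1] (x**3 - 3*x**2 - 6*x + 8) dx = 81/4.
On [1, 4], w = -2*x**2 + 5*x + 5 is on top; that piece has area ∫[1,4] (-(x**3 - 3*x**2 - 6*x + 8)) dx = 81/4.
Total enclosed area = 81/4 + 81/4 = 81/2.

81/2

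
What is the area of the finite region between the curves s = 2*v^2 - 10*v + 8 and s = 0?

9

Both boundary curves give s as a function of v, so integrate with respect to v. Setting them equal: 2*v^2 - 10*v + 8 = 0, i.e. 2*(v - 4)*(v - 1) = 0, so they meet at v = 1, 4.
For v in [1, 4], s = 2*v^2 - 10*v + 8 is on the left; area = ∫[1,4] (-(2*v^2 - 10*v + 8)) dv = 9.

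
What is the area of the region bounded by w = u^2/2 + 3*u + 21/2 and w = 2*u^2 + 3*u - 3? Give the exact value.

54

Set the curves equal: u^2/2 + 3*u + 21/2 = 2*u^2 + 3*u - 3, so -3*u^2/2 + 27/2 = 0, which factors as -3*(u - 3)*(u + 3)/2 = 0. The curves meet at u = -3, 3.
On [-3, 3], w = u^2/2 + 3*u + 21/2 is on top; that piece has area ∫[-3,3] (-3*u^2/2 + 27/2) du = 54.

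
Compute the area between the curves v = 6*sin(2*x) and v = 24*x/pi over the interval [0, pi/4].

On [0, pi/4], (6*sin(2*x)) - (24*x/pi) = -24*x/pi + 6*sin(2*x) is ≥ 0 throughout, so the area is a single integral of |-24*x/pi + 6*sin(2*x)|.
∫[0,pi/4] (-24*x/pi + 6*sin(2*x)) dx = 3 - 3*pi/4.

3 - 3*pi/4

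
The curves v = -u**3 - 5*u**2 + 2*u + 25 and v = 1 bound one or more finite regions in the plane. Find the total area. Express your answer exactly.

443/6

Set the curves equal: -u**3 - 5*u**2 + 2*u + 25 = 1, so -u**3 - 5*u**2 + 2*u + 24 = 0, which factors as -(u - 2)*(u + 3)*(u + 4) = 0. The curves meet at u = -4, -3, 2.
On [-4, -3], v = 1 is on top; that piece has area ∫[-4,-3] (-(-u**3 - 5*u**2 + 2*u + 24)) du = 11/12.
On [-3, 2], v = -u**3 - 5*u**2 + 2*u + 25 is on top; that piece has area ∫[-3,2] (-u**3 - 5*u**2 + 2*u + 24) du = 875/12.
Total enclosed area = 11/12 + 875/12 = 443/6.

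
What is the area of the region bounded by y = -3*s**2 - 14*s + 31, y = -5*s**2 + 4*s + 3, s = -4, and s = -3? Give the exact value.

347/3

On [-4, -3], (-3*s**2 - 14*s + 31) - (-5*s**2 + 4*s + 3) = 2*s**2 - 18*s + 28 is ≥ 0 throughout, so the area is a single integral of |2*s**2 - 18*s + 28|.
∫[-4,-3] (2*s**2 - 18*s + 28) ds = 347/3.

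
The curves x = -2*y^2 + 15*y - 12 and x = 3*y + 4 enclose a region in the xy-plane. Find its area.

8/3

Both boundary curves give x as a function of y, so integrate with respect to y. Setting them equal: -2*y^2 + 12*y - 16 = 0, i.e. -2*(y - 4)*(y - 2) = 0, so they meet at y = 2, 4.
For y in [2, 4], x = -2*y^2 + 15*y - 12 is on the right; area = ∫[2,4] (-2*y^2 + 12*y - 16) dy = 8/3.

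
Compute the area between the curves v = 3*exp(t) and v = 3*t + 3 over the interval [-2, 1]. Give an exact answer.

On [-2, 1], (3*exp(t)) - (3*t + 3) = -3*t + 3*exp(t) - 3 is ≥ 0 throughout, so the area is a single integral of |-3*t + 3*exp(t) - 3|.
∫[-2,1] (-3*t + 3*exp(t) - 3) dt = -9/2 - 3*exp(-2) + 3*exp(1).

-9/2 - 3*exp(-2) + 3*exp(1)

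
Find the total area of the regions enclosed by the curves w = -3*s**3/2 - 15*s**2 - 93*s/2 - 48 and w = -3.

37/8

Set the curves equal: -3*s**3/2 - 15*s**2 - 93*s/2 - 48 = -3, so -3*s**3/2 - 15*s**2 - 93*s/2 - 45 = 0, which factors as -3*(s + 2)*(s + 3)*(s + 5)/2 = 0. The curves meet at s = -5, -3, -2.
On [-5, -3], w = -3 is on top; that piece has area ∫[-5,-3] (-(-3*s**3/2 - 15*s**2 - 93*s/2 - 45)) ds = 4.
On [-3, -2], w = -3*s**3/2 - 15*s**2 - 93*s/2 - 48 is on top; that piece has area ∫[-3,-2] (-3*s**3/2 - 15*s**2 - 93*s/2 - 45) ds = 5/8.
Total enclosed area = 4 + 5/8 = 37/8.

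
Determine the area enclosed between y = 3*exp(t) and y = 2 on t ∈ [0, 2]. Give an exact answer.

-7 + 3*exp(2)

On [0, 2], (3*exp(t)) - (2) = 3*exp(t) - 2 is ≥ 0 throughout, so the area is a single integral of |3*exp(t) - 2|.
∫[0,2] (3*exp(t) - 2) dt = -7 + 3*exp(2).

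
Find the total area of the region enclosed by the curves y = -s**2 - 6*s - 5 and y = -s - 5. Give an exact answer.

125/6

Set the curves equal: -s**2 - 6*s - 5 = -s - 5, so -s**2 - 5*s = 0, which factors as -s*(s + 5) = 0. The curves meet at s = -5, 0.
On [-5, 0], y = -s**2 - 6*s - 5 is on top; that piece has area ∫[-5,0] (-s**2 - 5*s) ds = 125/6.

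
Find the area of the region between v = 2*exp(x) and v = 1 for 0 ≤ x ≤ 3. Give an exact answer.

-5 + 2*exp(3)

On [0, 3], (2*exp(x)) - (1) = 2*exp(x) - 1 is ≥ 0 throughout, so the area is a single integral of |2*exp(x) - 1|.
∫[0,3] (2*exp(x) - 1) dx = -5 + 2*exp(3).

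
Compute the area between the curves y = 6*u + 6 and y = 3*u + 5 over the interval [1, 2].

On [1, 2], (6*u + 6) - (3*u + 5) = 3*u + 1 is ≥ 0 throughout, so the area is a single integral of |3*u + 1|.
∫[1,2] (3*u + 1) du = 11/2.

11/2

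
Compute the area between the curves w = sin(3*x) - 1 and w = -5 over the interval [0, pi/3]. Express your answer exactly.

On [0, pi/3], (sin(3*x) - 1) - (-5) = sin(3*x) + 4 is ≥ 0 throughout, so the area is a single integral of |sin(3*x) + 4|.
∫[0,pi/3] (sin(3*x) + 4) dx = 2/3 + 4*pi/3.

2/3 + 4*pi/3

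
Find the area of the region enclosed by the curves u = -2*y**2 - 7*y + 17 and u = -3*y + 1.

Both boundary curves give u as a function of y, so integrate with respect to y. Setting them equal: -2*y**2 - 4*y + 16 = 0, i.e. -2*(y - 2)*(y + 4) = 0, so they meet at y = -4, 2.
For y in [-4, 2], u = -2*y**2 - 7*y + 17 is on the right; area = ∫[-4,2] (-2*y**2 - 4*y + 16) dy = 72.

72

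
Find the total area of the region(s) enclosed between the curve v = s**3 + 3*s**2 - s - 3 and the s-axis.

8

The curve meets the s-axis where s**3 + 3*s**2 - s - 3 = 0, i.e. (s - 1)*(s + 1)*(s + 3) = 0, at s = -3, -1, 1.
On [-3, -1] the curve lies above the axis; ∫[-3,-1] (s**3 + 3*s**2 - s - 3) ds = 4, giving area 4.
On [-1, 1] the curve lies below the axis; ∫[-1,1] (s**3 + 3*s**2 - s - 3) ds = -4, giving area 4.
Total area = 4 + 4 = 8.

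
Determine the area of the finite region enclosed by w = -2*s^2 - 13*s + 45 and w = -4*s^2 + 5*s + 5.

1/3

Set the curves equal: -2*s^2 - 13*s + 45 = -4*s^2 + 5*s + 5, so 2*s^2 - 18*s + 40 = 0, which factors as 2*(s - 5)*(s - 4) = 0. The curves meet at s = 4, 5.
On [4, 5], w = -4*s^2 + 5*s + 5 is on top; that piece has area ∫[4,5] (-(2*s^2 - 18*s + 40)) ds = 1/3.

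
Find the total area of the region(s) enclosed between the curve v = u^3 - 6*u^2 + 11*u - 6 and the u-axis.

The curve meets the u-axis where u^3 - 6*u^2 + 11*u - 6 = 0, i.e. (u - 3)*(u - 2)*(u - 1) = 0, at u = 1, 2, 3.
On [1, 2] the curve lies above the axis; ∫[1,2] (u^3 - 6*u^2 + 11*u - 6) du = 1/4, giving area 1/4.
On [2, 3] the curve lies below the axis; ∫[2,3] (u^3 - 6*u^2 + 11*u - 6) du = -1/4, giving area 1/4.
Total area = 1/4 + 1/4 = 1/2.

1/2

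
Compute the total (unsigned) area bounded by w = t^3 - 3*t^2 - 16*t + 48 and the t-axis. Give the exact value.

517/2

The curve meets the t-axis where t^3 - 3*t^2 - 16*t + 48 = 0, i.e. (t - 4)*(t - 3)*(t + 4) = 0, at t = -4, 3, 4.
On [-4, 3] the curve lies above the axis; ∫[-4,3] (t^3 - 3*t^2 - 16*t + 48) dt = 1029/4, giving area 1029/4.
On [3, 4] the curve lies below the axis; ∫[3,4] (t^3 - 3*t^2 - 16*t + 48) dt = -5/4, giving area 5/4.
Total area = 1029/4 + 5/4 = 517/2.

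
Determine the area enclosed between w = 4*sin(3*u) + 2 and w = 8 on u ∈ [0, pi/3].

On [0, pi/3], (4*sin(3*u) + 2) - (8) = 4*sin(3*u) - 6 is ≤ 0 throughout, so the area is a single integral of |4*sin(3*u) - 6|.
∫[0,pi/3] (4*sin(3*u) - 6) du = 8/3 - 2*pi; the area of that piece is -8/3 + 2*pi.

-8/3 + 2*pi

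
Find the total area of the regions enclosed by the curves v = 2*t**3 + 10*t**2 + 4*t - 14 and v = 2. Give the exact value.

253/6

Set the curves equal: 2*t**3 + 10*t**2 + 4*t - 14 = 2, so 2*t**3 + 10*t**2 + 4*t - 16 = 0, which factors as 2*(t - 1)*(t + 2)*(t + 4) = 0. The curves meet at t = -4, -2, 1.
On [-4, -2], v = 2*t**3 + 10*t**2 + 4*t - 14 is on top; that piece has area ∫[-4,-2] (2*t**3 + 10*t**2 + 4*t - 16) dt = 32/3.
On [-2, 1], v = 2 is on top; that piece has area ∫[-2,1] (-(2*t**3 + 10*t**2 + 4*t - 16)) dt = 63/2.
Total enclosed area = 32/3 + 63/2 = 253/6.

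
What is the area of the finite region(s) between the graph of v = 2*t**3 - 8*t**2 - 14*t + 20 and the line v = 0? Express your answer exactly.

The curve meets the t-axis where 2*t**3 - 8*t**2 - 14*t + 20 = 0, i.e. 2*(t - 5)*(t - 1)*(t + 2) = 0, at t = -2, 1, 5.
On [-2, 1] the curve lies above the axis; ∫[-2,1] (2*t**3 - 8*t**2 - 14*t + 20) dt = 99/2, giving area 99/2.
On [1, 5] the curve lies below the axis; ∫[1,5] (2*t**3 - 8*t**2 - 14*t + 20) dt = -320/3, giving area 320/3.
Total area = 99/2 + 320/3 = 937/6.

937/6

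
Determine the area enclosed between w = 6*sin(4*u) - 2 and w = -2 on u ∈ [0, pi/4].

On [0, pi/4], (6*sin(4*u) - 2) - (-2) = 6*sin(4*u) is ≥ 0 throughout, so the area is a single integral of |6*sin(4*u)|.
∫[0,pi/4] (6*sin(4*u)) du = 3.

3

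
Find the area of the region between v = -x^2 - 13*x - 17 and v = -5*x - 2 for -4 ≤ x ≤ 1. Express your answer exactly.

38

The difference (-x^2 - 13*x - 17) - (-5*x - 2) = -x^2 - 8*x - 15 changes sign at x = -3 inside [-4, 1], so split the integral there.
∫[-4,-3] (-x^2 - 8*x - 15) dx = 2/3.
∫[-3,1] (-x^2 - 8*x - 15) dx = -112/3; the area of that piece is 112/3.
Total area = 2/3 + 112/3 = 38.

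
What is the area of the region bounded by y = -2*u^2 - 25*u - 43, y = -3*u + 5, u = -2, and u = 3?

955/3

On [-2, 3], (-2*u^2 - 25*u - 43) - (-3*u + 5) = -2*u^2 - 22*u - 48 is ≤ 0 throughout, so the area is a single integral of |-2*u^2 - 22*u - 48|.
∫[-2,3] (-2*u^2 - 22*u - 48) du = -955/3; the area of that piece is 955/3.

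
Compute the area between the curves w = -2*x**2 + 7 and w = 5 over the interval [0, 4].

The difference (-2*x**2 + 7) - (5) = -2*x**2 + 2 changes sign at x = 1 inside [0, 4], so split the integral there.
∫[0,1] (-2*x**2 + 2) dx = 4/3.
∫[1,4] (-2*x**2 + 2) dx = -36; the area of that piece is 36.
Total area = 4/3 + 36 = 112/3.

112/3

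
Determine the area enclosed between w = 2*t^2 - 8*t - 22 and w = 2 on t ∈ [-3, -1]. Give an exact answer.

The difference (2*t^2 - 8*t - 22) - (2) = 2*t^2 - 8*t - 24 changes sign at t = -2 inside [-3, -1], so split the integral there.
∫[-3,-2] (2*t^2 - 8*t - 24) dt = 26/3.
∫[-2,-1] (2*t^2 - 8*t - 24) dt = -22/3; the area of that piece is 22/3.
Total area = 26/3 + 22/3 = 16.

16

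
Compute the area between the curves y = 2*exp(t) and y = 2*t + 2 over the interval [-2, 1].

-3 - 2*exp(-2) + 2*exp(1)

On [-2, 1], (2*exp(t)) - (2*t + 2) = -2*t + 2*exp(t) - 2 is ≥ 0 throughout, so the area is a single integral of |-2*t + 2*exp(t) - 2|.
∫[-2,1] (-2*t + 2*exp(t) - 2) dt = -3 - 2*exp(-2) + 2*exp(1).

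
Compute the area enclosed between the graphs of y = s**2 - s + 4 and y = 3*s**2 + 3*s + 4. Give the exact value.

8/3

Set the curves equal: s**2 - s + 4 = 3*s**2 + 3*s + 4, so -2*s**2 - 4*s = 0, which factors as -2*s*(s + 2) = 0. The curves meet at s = -2, 0.
On [-2, 0], y = s**2 - s + 4 is on top; that piece has area ∫[-2,0] (-2*s**2 - 4*s) ds = 8/3.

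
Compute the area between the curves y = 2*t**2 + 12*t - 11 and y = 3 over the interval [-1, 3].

The difference (2*t**2 + 12*t - 11) - (3) = 2*t**2 + 12*t - 14 changes sign at t = 1 inside [-1, 3], so split the integral there.
∫[-1,1] (2*t**2 + 12*t - 14) dt = -80/3; the area of that piece is 80/3.
∫[1,3] (2*t**2 + 12*t - 14) dt = 112/3.
Total area = 80/3 + 112/3 = 64.

64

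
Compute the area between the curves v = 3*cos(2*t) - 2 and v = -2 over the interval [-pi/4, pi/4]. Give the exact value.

On [-pi/4, pi/4], (3*cos(2*t) - 2) - (-2) = 3*cos(2*t) is ≥ 0 throughout, so the area is a single integral of |3*cos(2*t)|.
∫[-pi/4,pi/4] (3*cos(2*t)) dt = 3.

3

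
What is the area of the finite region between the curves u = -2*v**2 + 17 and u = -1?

72

Both boundary curves give u as a function of v, so integrate with respect to v. Setting them equal: -2*v**2 + 18 = 0, i.e. -2*(v - 3)*(v + 3) = 0, so they meet at v = -3, 3.
For v in [-3, 3], u = -2*v**2 + 17 is on the right; area = ∫[-3,3] (-2*v**2 + 18) dv = 72.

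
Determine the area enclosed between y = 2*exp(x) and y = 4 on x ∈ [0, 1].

The difference (2*exp(x)) - (4) = 2*exp(x) - 4 changes sign at x = log(2) inside [0, 1], so split the integral there.
∫[0,log(2)] (2*exp(x) - 4) dx = 2 - log(16); the area of that piece is -2 + log(16).
∫[log(2),1] (2*exp(x) - 4) dx = -8 + 4*log(2) + 2*exp(1).
Total area = (-2 + log(16)) + (-8 + 4*log(2) + 2*exp(1)) = -10 + 2*exp(1) + 8*log(2).

-10 + 2*exp(1) + 8*log(2)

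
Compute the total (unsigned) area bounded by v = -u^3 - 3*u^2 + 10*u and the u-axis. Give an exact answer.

The curve meets the u-axis where -u^3 - 3*u^2 + 10*u = 0, i.e. -u*(u - 2)*(u + 5) = 0, at u = -5, 0, 2.
On [-5, 0] the curve lies below the axis; ∫[-5,0] (-u^3 - 3*u^2 + 10*u) du = -375/4, giving area 375/4.
On [0, 2] the curve lies above the axis; ∫[0,2] (-u^3 - 3*u^2 + 10*u) du = 8, giving area 8.
Total area = 375/4 + 8 = 407/4.

407/4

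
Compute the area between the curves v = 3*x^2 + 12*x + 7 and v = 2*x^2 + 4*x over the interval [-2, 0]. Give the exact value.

6

The difference (3*x^2 + 12*x + 7) - (2*x^2 + 4*x) = x^2 + 8*x + 7 changes sign at x = -1 inside [-2, 0], so split the integral there.
∫[-2,-1] (x^2 + 8*x + 7) dx = -8/3; the area of that piece is 8/3.
∫[-1,0] (x^2 + 8*x + 7) dx = 10/3.
Total area = 8/3 + 10/3 = 6.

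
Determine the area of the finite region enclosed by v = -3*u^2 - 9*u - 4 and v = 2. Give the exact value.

1/2

Set the curves equal: -3*u^2 - 9*u - 4 = 2, so -3*u^2 - 9*u - 6 = 0, which factors as -3*(u + 1)*(u + 2) = 0. The curves meet at u = -2, -1.
On [-2, -1], v = -3*u^2 - 9*u - 4 is on top; that piece has area ∫[-2,-1] (-3*u^2 - 9*u - 6) du = 1/2.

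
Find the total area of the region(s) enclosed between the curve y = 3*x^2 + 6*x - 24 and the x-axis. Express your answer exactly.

The curve meets the x-axis where 3*x^2 + 6*x - 24 = 0, i.e. 3*(x - 2)*(x + 4) = 0, at x = -4, 2.
On [-4, 2] the curve lies below the axis; ∫[-4,2] (3*x^2 + 6*x - 24) dx = -108, giving area 108.

108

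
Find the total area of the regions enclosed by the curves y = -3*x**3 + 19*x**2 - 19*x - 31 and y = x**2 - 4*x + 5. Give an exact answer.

Set the curves equal: -3*x**3 + 19*x**2 - 19*x - 31 = x**2 - 4*x + 5, so -3*x**3 + 18*x**2 - 15*x - 36 = 0, which factors as -3*(x - 4)*(x - 3)*(x + 1) = 0. The curves meet at x = -1, 3, 4.
On [-1, 3], y = x**2 - 4*x + 5 is on top; that piece has area ∫[-1,3] (-(-3*x**3 + 18*x**2 - 15*x - 36)) dx = 96.
On [3, 4], y = -3*x**3 + 19*x**2 - 19*x - 31 is on top; that piece has area ∫[3,4] (-3*x**3 + 18*x**2 - 15*x - 36) dx = 9/4.
Total enclosed area = 96 + 9/4 = 393/4.

393/4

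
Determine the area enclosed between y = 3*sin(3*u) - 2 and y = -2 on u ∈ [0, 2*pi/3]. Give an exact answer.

The difference (3*sin(3*u) - 2) - (-2) = 3*sin(3*u) changes sign at u = pi/3 inside [0, 2*pi/3], so split the integral there.
∫[0,pi/3] (3*sin(3*u)) du = 2.
∫[pi/3,2*pi/3] (3*sin(3*u)) du = -2; the area of that piece is 2.
Total area = 2 + 2 = 4.

4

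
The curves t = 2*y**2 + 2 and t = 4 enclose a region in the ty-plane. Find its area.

Both boundary curves give t as a function of y, so integrate with respect to y. Setting them equal: 2*y**2 - 2 = 0, i.e. 2*(y - 1)*(y + 1) = 0, so they meet at y = -1, 1.
For y in [-1, 1], t = 2*y**2 + 2 is on the left; area = ∫[-1,1] (-(2*y**2 - 2)) dy = 8/3.

8/3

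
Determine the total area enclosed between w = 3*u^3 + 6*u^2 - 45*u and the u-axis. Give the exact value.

The curve meets the u-axis where 3*u^3 + 6*u^2 - 45*u = 0, i.e. 3*u*(u - 3)*(u + 5) = 0, at u = -5, 0, 3.
On [-5, 0] the curve lies above the axis; ∫[-5,0] (3*u^3 + 6*u^2 - 45*u) du = 1375/4, giving area 1375/4.
On [0, 3] the curve lies below the axis; ∫[0,3] (3*u^3 + 6*u^2 - 45*u) du = -351/4, giving area 351/4.
Total area = 1375/4 + 351/4 = 863/2.

863/2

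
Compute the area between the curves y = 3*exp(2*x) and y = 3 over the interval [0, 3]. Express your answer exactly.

-21/2 + 3*exp(6)/2

On [0, 3], (3*exp(2*x)) - (3) = 3*exp(2*x) - 3 is ≥ 0 throughout, so the area is a single integral of |3*exp(2*x) - 3|.
∫[0,3] (3*exp(2*x) - 3) dx = -21/2 + 3*exp(6)/2.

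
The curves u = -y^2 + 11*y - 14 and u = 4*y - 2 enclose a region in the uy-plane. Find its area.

1/6

Both boundary curves give u as a function of y, so integrate with respect to y. Setting them equal: -y^2 + 7*y - 12 = 0, i.e. -(y - 4)*(y - 3) = 0, so they meet at y = 3, 4.
For y in [3, 4], u = -y^2 + 11*y - 14 is on the right; area = ∫[3,4] (-y^2 + 7*y - 12) dy = 1/6.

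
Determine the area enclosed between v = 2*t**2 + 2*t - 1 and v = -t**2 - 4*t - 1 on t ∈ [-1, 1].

6

The difference (2*t**2 + 2*t - 1) - (-t**2 - 4*t - 1) = 3*t**2 + 6*t changes sign at t = 0 inside [-1, 1], so split the integral there.
∫[-1,0] (3*t**2 + 6*t) dt = -2; the area of that piece is 2.
∫[0,1] (3*t**2 + 6*t) dt = 4.
Total area = 2 + 4 = 6.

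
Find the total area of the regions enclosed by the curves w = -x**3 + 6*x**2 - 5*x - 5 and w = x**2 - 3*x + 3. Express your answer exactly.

Set the curves equal: -x**3 + 6*x**2 - 5*x - 5 = x**2 - 3*x + 3, so -x**3 + 5*x**2 - 2*x - 8 = 0, which factors as -(x - 4)*(x - 2)*(x + 1) = 0. The curves meet at x = -1, 2, 4.
On [-1, 2], w = x**2 - 3*x + 3 is on top; that piece has area ∫[-1,2] (-(-x**3 + 5*x**2 - 2*x - 8)) dx = 63/4.
On [2, 4], w = -x**3 + 6*x**2 - 5*x - 5 is on top; that piece has area ∫[2,4] (-x**3 + 5*x**2 - 2*x - 8) dx = 16/3.
Total enclosed area = 63/4 + 16/3 = 253/12.

253/12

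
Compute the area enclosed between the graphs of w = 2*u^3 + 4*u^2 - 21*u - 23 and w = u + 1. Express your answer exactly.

Set the curves equal: 2*u^3 + 4*u^2 - 21*u - 23 = u + 1, so 2*u^3 + 4*u^2 - 22*u - 24 = 0, which factors as 2*(u - 3)*(u + 1)*(u + 4) = 0. The curves meet at u = -4, -1, 3.
On [-4, -1], w = 2*u^3 + 4*u^2 - 21*u - 23 is on top; that piece has area ∫[-4,-1] (2*u^3 + 4*u^2 - 22*u - 24) du = 99/2.
On [-1, 3], w = u + 1 is on top; that piece has area ∫[-1,3] (-(2*u^3 + 4*u^2 - 22*u - 24)) du = 320/3.
Total enclosed area = 99/2 + 320/3 = 937/6.

937/6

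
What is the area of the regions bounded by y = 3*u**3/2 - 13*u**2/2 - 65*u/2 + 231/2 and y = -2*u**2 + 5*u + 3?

Set the curves equal: 3*u**3/2 - 13*u**2/2 - 65*u/2 + 231/2 = -2*u**2 + 5*u + 3, so 3*u**3/2 - 9*u**2/2 - 75*u/2 + 225/2 = 0, which factors as 3*(u - 5)*(u - 3)*(u + 5)/2 = 0. The curves meet at u = -5, 3, 5.
On [-5, 3], y = 3*u**3/2 - 13*u**2/2 - 65*u/2 + 231/2 is on top; that piece has area ∫[-5,3] (3*u**3/2 - 9*u**2/2 - 75*u/2 + 225/2) du = 768.
On [3, 5], y = -2*u**2 + 5*u + 3 is on top; that piece has area ∫[3,5] (-(3*u**3/2 - 9*u**2/2 - 75*u/2 + 225/2)) du = 18.
Total enclosed area = 768 + 18 = 786.

786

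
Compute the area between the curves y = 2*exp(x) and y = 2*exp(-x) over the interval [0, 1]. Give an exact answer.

-4 + 2*exp(-1) + 2*exp(1)

On [0, 1], (2*exp(x)) - (2*exp(-x)) = 2*exp(x) - 2*exp(-x) is ≥ 0 throughout, so the area is a single integral of |2*exp(x) - 2*exp(-x)|.
∫[0,1] (2*exp(x) - 2*exp(-x)) dx = -4 + 2*exp(-1) + 2*exp(1).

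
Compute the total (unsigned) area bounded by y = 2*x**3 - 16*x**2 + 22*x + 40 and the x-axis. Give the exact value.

The curve meets the x-axis where 2*x**3 - 16*x**2 + 22*x + 40 = 0, i.e. 2*(x - 5)*(x - 4)*(x + 1) = 0, at x = -1, 4, 5.
On [-1, 4] the curve lies above the axis; ∫[-1,4] (2*x**3 - 16*x**2 + 22*x + 40) dx = 875/6, giving area 875/6.
On [4, 5] the curve lies below the axis; ∫[4,5] (2*x**3 - 16*x**2 + 22*x + 40) dx = -11/6, giving area 11/6.
Total area = 875/6 + 11/6 = 443/3.

443/3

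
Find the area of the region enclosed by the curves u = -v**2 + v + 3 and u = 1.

Both boundary curves give u as a function of v, so integrate with respect to v. Setting them equal: -v**2 + v + 2 = 0, i.e. -(v - 2)*(v + 1) = 0, so they meet at v = -1, 2.
For v in [-1, 2], u = -v**2 + v + 3 is on the right; area = ∫[-1,2] (-v**2 + v + 2) dv = 9/2.

9/2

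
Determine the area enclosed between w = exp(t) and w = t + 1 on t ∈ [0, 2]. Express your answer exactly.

On [0, 2], (exp(t)) - (t + 1) = -t + exp(t) - 1 is ≥ 0 throughout, so the area is a single integral of |-t + exp(t) - 1|.
∫[0,2] (-t + exp(t) - 1) dt = -5 + exp(2).

-5 + exp(2)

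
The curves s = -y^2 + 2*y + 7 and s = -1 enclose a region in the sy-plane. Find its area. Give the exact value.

36

Both boundary curves give s as a function of y, so integrate with respect to y. Setting them equal: -y^2 + 2*y + 8 = 0, i.e. -(y - 4)*(y + 2) = 0, so they meet at y = -2, 4.
For y in [-2, 4], s = -y^2 + 2*y + 7 is on the right; area = ∫[-2,4] (-y^2 + 2*y + 8) dy = 36.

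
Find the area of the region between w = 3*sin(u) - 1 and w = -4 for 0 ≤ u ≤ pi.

On [0, pi], (3*sin(u) - 1) - (-4) = 3*sin(u) + 3 is ≥ 0 throughout, so the area is a single integral of |3*sin(u) + 3|.
∫[0,pi] (3*sin(u) + 3) du = 6 + 3*pi.

6 + 3*pi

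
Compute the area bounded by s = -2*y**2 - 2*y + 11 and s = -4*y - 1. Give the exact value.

125/3

Both boundary curves give s as a function of y, so integrate with respect to y. Setting them equal: -2*y**2 + 2*y + 12 = 0, i.e. -2*(y - 3)*(y + 2) = 0, so they meet at y = -2, 3.
For y in [-2, 3], s = -2*y**2 - 2*y + 11 is on the right; area = ∫[-2,3] (-2*y**2 + 2*y + 12) dy = 125/3.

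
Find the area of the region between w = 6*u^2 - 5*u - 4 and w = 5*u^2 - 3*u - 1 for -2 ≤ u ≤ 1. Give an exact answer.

23/3

The difference (6*u^2 - 5*u - 4) - (5*u^2 - 3*u - 1) = u^2 - 2*u - 3 changes sign at u = -1 inside [-2, 1], so split the integral there.
∫[-2,-1] (u^2 - 2*u - 3) du = 7/3.
∫[-1,1] (u^2 - 2*u - 3) du = -16/3; the area of that piece is 16/3.
Total area = 7/3 + 16/3 = 23/3.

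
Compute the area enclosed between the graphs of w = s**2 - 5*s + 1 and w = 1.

Set the curves equal: s**2 - 5*s + 1 = 1, so s**2 - 5*s = 0, which factors as s*(s - 5) = 0. The curves meet at s = 0, 5.
On [0, 5], w = 1 is on top; that piece has area ∫[0,5] (-(s**2 - 5*s)) ds = 125/6.

125/6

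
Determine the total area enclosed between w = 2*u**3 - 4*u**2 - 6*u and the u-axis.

The curve meets the u-axis where 2*u**3 - 4*u**2 - 6*u = 0, i.e. 2*u*(u - 3)*(u + 1) = 0, at u = -1, 0, 3.
On [-1, 0] the curve lies above the axis; ∫[-1,0] (2*u**3 - 4*u**2 - 6*u) du = 7/6, giving area 7/6.
On [0, 3] the curve lies below the axis; ∫[0,3] (2*u**3 - 4*u**2 - 6*u) du = -45/2, giving area 45/2.
Total area = 7/6 + 45/2 = 71/3.

71/3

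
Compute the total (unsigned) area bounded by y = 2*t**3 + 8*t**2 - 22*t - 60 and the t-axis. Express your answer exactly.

The curve meets the t-axis where 2*t**3 + 8*t**2 - 22*t - 60 = 0, i.e. 2*(t - 3)*(t + 2)*(t + 5) = 0, at t = -5, -2, 3.
On [-5, -2] the curve lies above the axis; ∫[-5,-2] (2*t**3 + 8*t**2 - 22*t - 60) dt = 117/2, giving area 117/2.
On [-2, 3] the curve lies below the axis; ∫[-2,3] (2*t**3 + 8*t**2 - 22*t - 60) dt = -1375/6, giving area 1375/6.
Total area = 117/2 + 1375/6 = 863/3.

863/3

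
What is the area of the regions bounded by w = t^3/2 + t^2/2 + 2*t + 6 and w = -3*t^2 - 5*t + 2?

37/24

Set the curves equal: t^3/2 + t^2/2 + 2*t + 6 = -3*t^2 - 5*t + 2, so t^3/2 + 7*t^2/2 + 7*t + 4 = 0, which factors as (t + 1)*(t + 2)*(t + 4)/2 = 0. The curves meet at t = -4, -2, -1.
On [-4, -2], w = t^3/2 + t^2/2 + 2*t + 6 is on top; that piece has area ∫[-4,-2] (t^3/2 + 7*t^2/2 + 7*t + 4) dt = 4/3.
On [-2, -1], w = -3*t^2 - 5*t + 2 is on top; that piece has area ∫[-2,-1] (-(t^3/2 + 7*t^2/2 + 7*t + 4)) dt = 5/24.
Total enclosed area = 4/3 + 5/24 = 37/24.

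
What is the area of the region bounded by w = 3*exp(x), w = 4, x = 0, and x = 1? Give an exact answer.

-9 - 8*log(3) + 3*exp(1) + 16*log(2)

The difference (3*exp(x)) - (4) = 3*exp(x) - 4 changes sign at x = log(4/3) inside [0, 1], so split the integral there.
∫[0,log(4/3)] (3*exp(x) - 4) dx = log(81/256) + 1; the area of that piece is -1 + log(256/81).
∫[log(4/3),1] (3*exp(x) - 4) dx = -8 - 4*log(3) + 8*log(2) + 3*exp(1).
Total area = (-1 + log(256/81)) + (-8 - 4*log(3) + 8*log(2) + 3*exp(1)) = -9 - 8*log(3) + 3*exp(1) + 16*log(2).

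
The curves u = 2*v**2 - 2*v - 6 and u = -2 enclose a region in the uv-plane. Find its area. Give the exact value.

9

Both boundary curves give u as a function of v, so integrate with respect to v. Setting them equal: 2*v**2 - 2*v - 4 = 0, i.e. 2*(v - 2)*(v + 1) = 0, so they meet at v = -1, 2.
For v in [-1, 2], u = 2*v**2 - 2*v - 6 is on the left; area = ∫[-1,2] (-(2*v**2 - 2*v - 4)) dv = 9.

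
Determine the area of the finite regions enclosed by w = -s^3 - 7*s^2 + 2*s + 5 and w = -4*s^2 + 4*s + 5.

1/2

Set the curves equal: -s^3 - 7*s^2 + 2*s + 5 = -4*s^2 + 4*s + 5, so -s^3 - 3*s^2 - 2*s = 0, which factors as -s*(s + 1)*(s + 2) = 0. The curves meet at s = -2, -1, 0.
On [-2, -1], w = -4*s^2 + 4*s + 5 is on top; that piece has area ∫[-2,-1] (-(-s^3 - 3*s^2 - 2*s)) ds = 1/4.
On [-1, 0], w = -s^3 - 7*s^2 + 2*s + 5 is on top; that piece has area ∫[-1,0] (-s^3 - 3*s^2 - 2*s) ds = 1/4.
Total enclosed area = 1/4 + 1/4 = 1/2.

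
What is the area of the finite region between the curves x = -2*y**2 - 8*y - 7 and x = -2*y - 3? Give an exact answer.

1/3

Both boundary curves give x as a function of y, so integrate with respect to y. Setting them equal: -2*y**2 - 6*y - 4 = 0, i.e. -2*(y + 1)*(y + 2) = 0, so they meet at y = -2, -1.
For y in [-2, -1], x = -2*y**2 - 8*y - 7 is on the right; area = ∫[-2,-1] (-2*y**2 - 6*y - 4) dy = 1/3.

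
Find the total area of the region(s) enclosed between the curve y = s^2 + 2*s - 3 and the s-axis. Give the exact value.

32/3

The curve meets the s-axis where s^2 + 2*s - 3 = 0, i.e. (s - 1)*(s + 3) = 0, at s = -3, 1.
On [-3, 1] the curve lies below the axis; ∫[-3,1] (s^2 + 2*s - 3) ds = -32/3, giving area 32/3.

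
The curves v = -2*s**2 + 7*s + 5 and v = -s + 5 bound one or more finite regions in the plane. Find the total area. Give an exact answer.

64/3

Set the curves equal: -2*s**2 + 7*s + 5 = -s + 5, so -2*s**2 + 8*s = 0, which factors as -2*s*(s - 4) = 0. The curves meet at s = 0, 4.
On [0, 4], v = -2*s**2 + 7*s + 5 is on top; that piece has area ∫[0,4] (-2*s**2 + 8*s) ds = 64/3.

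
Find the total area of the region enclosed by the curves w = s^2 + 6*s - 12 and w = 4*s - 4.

36

Set the curves equal: s^2 + 6*s - 12 = 4*s - 4, so s^2 + 2*s - 8 = 0, which factors as (s - 2)*(s + 4) = 0. The curves meet at s = -4, 2.
On [-4, 2], w = 4*s - 4 is on top; that piece has area ∫[-4,2] (-(s^2 + 2*s - 8)) ds = 36.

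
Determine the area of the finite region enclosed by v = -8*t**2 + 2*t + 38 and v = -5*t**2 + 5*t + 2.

Set the curves equal: -8*t**2 + 2*t + 38 = -5*t**2 + 5*t + 2, so -3*t**2 - 3*t + 36 = 0, which factors as -3*(t - 3)*(t + 4) = 0. The curves meet at t = -4, 3.
On [-4, 3], v = -8*t**2 + 2*t + 38 is on top; that piece has area ∫[-4,3] (-3*t**2 - 3*t + 36) dt = 343/2.

343/2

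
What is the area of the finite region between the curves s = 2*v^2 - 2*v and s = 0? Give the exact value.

1/3

Both boundary curves give s as a function of v, so integrate with respect to v. Setting them equal: 2*v^2 - 2*v = 0, i.e. 2*v*(v - 1) = 0, so they meet at v = 0, 1.
For v in [0, 1], s = 2*v^2 - 2*v is on the left; area = ∫[0,1] (-(2*v^2 - 2*v)) dv = 1/3.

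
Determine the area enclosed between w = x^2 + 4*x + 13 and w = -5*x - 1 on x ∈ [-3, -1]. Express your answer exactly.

The difference (x^2 + 4*x + 13) - (-5*x - 1) = x^2 + 9*x + 14 changes sign at x = -2 inside [-3, -1], so split the integral there.
∫[-3,-2] (x^2 + 9*x + 14) dx = -13/6; the area of that piece is 13/6.
∫[-2,-1] (x^2 + 9*x + 14) dx = 17/6.
Total area = 13/6 + 17/6 = 5.

5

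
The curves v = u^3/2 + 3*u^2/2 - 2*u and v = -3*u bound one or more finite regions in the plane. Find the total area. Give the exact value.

1/4

Set the curves equal: u^3/2 + 3*u^2/2 - 2*u = -3*u, so u^3/2 + 3*u^2/2 + u = 0, which factors as u*(u + 1)*(u + 2)/2 = 0. The curves meet at u = -2, -1, 0.
On [-2, -1], v = u^3/2 + 3*u^2/2 - 2*u is on top; that piece has area ∫[-2,-1] (u^3/2 + 3*u^2/2 + u) du = 1/8.
On [-1, 0], v = -3*u is on top; that piece has area ∫[-1,0] (-(u^3/2 + 3*u^2/2 + u)) du = 1/8.
Total enclosed area = 1/8 + 1/8 = 1/4.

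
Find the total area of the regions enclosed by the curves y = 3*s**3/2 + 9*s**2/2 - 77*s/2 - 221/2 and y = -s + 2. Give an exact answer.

Set the curves equal: 3*s**3/2 + 9*s**2/2 - 77*s/2 - 221/2 = -s + 2, so 3*s**3/2 + 9*s**2/2 - 75*s/2 - 225/2 = 0, which factors as 3*(s - 5)*(s + 3)*(s + 5)/2 = 0. The curves meet at s = -5, -3, 5.
On [-5, -3], y = 3*s**3/2 + 9*s**2/2 - 77*s/2 - 221/2 is on top; that piece has area ∫[-5,-3] (3*s**3/2 + 9*s**2/2 - 75*s/2 - 225/2) ds = 18.
On [-3, 5], y = -s + 2 is on top; that piece has area ∫[-3,5] (-(3*s**3/2 + 9*s**2/2 - 75*s/2 - 225/2)) ds = 768.
Total enclosed area = 18 + 768 = 786.

786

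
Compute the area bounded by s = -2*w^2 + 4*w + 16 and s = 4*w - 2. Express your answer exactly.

Both boundary curves give s as a function of w, so integrate with respect to w. Setting them equal: -2*w^2 + 18 = 0, i.e. -2*(w - 3)*(w + 3) = 0, so they meet at w = -3, 3.
For w in [-3, 3], s = -2*w^2 + 4*w + 16 is on the right; area = ∫[-3,3] (-2*w^2 + 18) dw = 72.

72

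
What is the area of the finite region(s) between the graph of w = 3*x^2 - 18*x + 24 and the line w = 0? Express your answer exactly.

The curve meets the x-axis where 3*x^2 - 18*x + 24 = 0, i.e. 3*(x - 4)*(x - 2) = 0, at x = 2, 4.
On [2, 4] the curve lies below the axis; ∫[2,4] (3*x^2 - 18*x + 24) dx = -4, giving area 4.

4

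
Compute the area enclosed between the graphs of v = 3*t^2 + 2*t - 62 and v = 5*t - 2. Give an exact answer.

Set the curves equal: 3*t^2 + 2*t - 62 = 5*t - 2, so 3*t^2 - 3*t - 60 = 0, which factors as 3*(t - 5)*(t + 4) = 0. The curves meet at t = -4, 5.
On [-4, 5], v = 5*t - 2 is on top; that piece has area ∫[-4,5] (-(3*t^2 - 3*t - 60)) dt = 729/2.

729/2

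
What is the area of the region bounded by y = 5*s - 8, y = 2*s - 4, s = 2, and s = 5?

On [2, 5], (5*s - 8) - (2*s - 4) = 3*s - 4 is ≥ 0 throughout, so the area is a single integral of |3*s - 4|.
∫[2,5] (3*s - 4) ds = 39/2.

39/2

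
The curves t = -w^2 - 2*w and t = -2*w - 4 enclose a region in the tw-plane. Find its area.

Both boundary curves give t as a function of w, so integrate with respect to w. Setting them equal: -w^2 + 4 = 0, i.e. -(w - 2)*(w + 2) = 0, so they meet at w = -2, 2.
For w in [-2, 2], t = -w^2 - 2*w is on the right; area = ∫[-2,2] (-w^2 + 4) dw = 32/3.

32/3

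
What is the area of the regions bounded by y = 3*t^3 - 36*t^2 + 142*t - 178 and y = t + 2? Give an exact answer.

3/2

Set the curves equal: 3*t^3 - 36*t^2 + 142*t - 178 = t + 2, so 3*t^3 - 36*t^2 + 141*t - 180 = 0, which factors as 3*(t - 5)*(t - 4)*(t - 3) = 0. The curves meet at t = 3, 4, 5.
On [3, 4], y = 3*t^3 - 36*t^2 + 142*t - 178 is on top; that piece has area ∫[3,4] (3*t^3 - 36*t^2 + 141*t - 180) dt = 3/4.
On [4, 5], y = t + 2 is on top; that piece has area ∫[4,5] (-(3*t^3 - 36*t^2 + 141*t - 180)) dt = 3/4.
Total enclosed area = 3/4 + 3/4 = 3/2.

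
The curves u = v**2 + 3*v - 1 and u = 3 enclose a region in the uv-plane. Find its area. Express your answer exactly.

Both boundary curves give u as a function of v, so integrate with respect to v. Setting them equal: v**2 + 3*v - 4 = 0, i.e. (v - 1)*(v + 4) = 0, so they meet at v = -4, 1.
For v in [-4, 1], u = v**2 + 3*v - 1 is on the left; area = ∫[-4,1] (-(v**2 + 3*v - 4)) dv = 125/6.

125/6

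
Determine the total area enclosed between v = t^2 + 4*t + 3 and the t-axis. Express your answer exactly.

4/3

The curve meets the t-axis where t^2 + 4*t + 3 = 0, i.e. (t + 1)*(t + 3) = 0, at t = -3, -1.
On [-3, -1] the curve lies below the axis; ∫[-3,-1] (t^2 + 4*t + 3) dt = -4/3, giving area 4/3.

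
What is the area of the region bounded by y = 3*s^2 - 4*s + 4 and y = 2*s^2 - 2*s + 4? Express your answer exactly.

4/3

Set the curves equal: 3*s^2 - 4*s + 4 = 2*s^2 - 2*s + 4, so s^2 - 2*s = 0, which factors as s*(s - 2) = 0. The curves meet at s = 0, 2.
On [0, 2], y = 2*s^2 - 2*s + 4 is on top; that piece has area ∫[0,2] (-(s^2 - 2*s)) ds = 4/3.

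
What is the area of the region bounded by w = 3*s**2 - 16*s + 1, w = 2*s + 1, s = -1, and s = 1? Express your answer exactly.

The difference (3*s**2 - 16*s + 1) - (2*s + 1) = 3*s**2 - 18*s changes sign at s = 0 inside [-1, 1], so split the integral there.
∫[-1,0] (3*s**2 - 18*s) ds = 10.
∫[0,1] (3*s**2 - 18*s) ds = -8; the area of that piece is 8.
Total area = 10 + 8 = 18.

18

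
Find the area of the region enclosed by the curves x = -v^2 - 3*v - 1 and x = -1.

Both boundary curves give x as a function of v, so integrate with respect to v. Setting them equal: -v^2 - 3*v = 0, i.e. -v*(v + 3) = 0, so they meet at v = -3, 0.
For v in [-3, 0], x = -v^2 - 3*v - 1 is on the right; area = ∫[-3,0] (-v^2 - 3*v) dv = 9/2.

9/2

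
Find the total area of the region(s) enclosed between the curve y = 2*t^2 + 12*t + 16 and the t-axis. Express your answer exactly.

8/3

The curve meets the t-axis where 2*t^2 + 12*t + 16 = 0, i.e. 2*(t + 2)*(t + 4) = 0, at t = -4, -2.
On [-4, -2] the curve lies below the axis; ∫[-4,-2] (2*t^2 + 12*t + 16) dt = -8/3, giving area 8/3.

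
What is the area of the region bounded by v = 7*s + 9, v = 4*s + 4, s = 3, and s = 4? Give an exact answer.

On [3, 4], (7*s + 9) - (4*s + 4) = 3*s + 5 is ≥ 0 throughout, so the area is a single integral of |3*s + 5|.
∫[3,4] (3*s + 5) ds = 31/2.

31/2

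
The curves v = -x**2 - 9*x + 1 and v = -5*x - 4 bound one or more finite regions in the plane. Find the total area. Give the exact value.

Set the curves equal: -x**2 - 9*x + 1 = -5*x - 4, so -x**2 - 4*x + 5 = 0, which factors as -(x - 1)*(x + 5) = 0. The curves meet at x = -5, 1.
On [-5, 1], v = -x**2 - 9*x + 1 is on top; that piece has area ∫[-5,1] (-x**2 - 4*x + 5) dx = 36.

36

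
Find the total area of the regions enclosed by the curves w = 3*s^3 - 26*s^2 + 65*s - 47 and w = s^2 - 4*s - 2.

24

Set the curves equal: 3*s^3 - 26*s^2 + 65*s - 47 = s^2 - 4*s - 2, so 3*s^3 - 27*s^2 + 69*s - 45 = 0, which factors as 3*(s - 5)*(s - 3)*(s - 1) = 0. The curves meet at s = 1, 3, 5.
On [1, 3], w = 3*s^3 - 26*s^2 + 65*s - 47 is on top; that piece has area ∫[1,3] (3*s^3 - 27*s^2 + 69*s - 45) ds = 12.
On [3, 5], w = s^2 - 4*s - 2 is on top; that piece has area ∫[3,5] (-(3*s^3 - 27*s^2 + 69*s - 45)) ds = 12.
Total enclosed area = 12 + 12 = 24.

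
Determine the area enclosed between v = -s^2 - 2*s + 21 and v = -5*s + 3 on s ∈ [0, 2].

118/3

On [0, 2], (-s^2 - 2*s + 21) - (-5*s + 3) = -s^2 + 3*s + 18 is ≥ 0 throughout, so the area is a single integral of |-s^2 + 3*s + 18|.
∫[0,2] (-s^2 + 3*s + 18) ds = 118/3.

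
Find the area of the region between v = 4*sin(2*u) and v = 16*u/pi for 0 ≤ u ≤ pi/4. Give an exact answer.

On [0, pi/4], (4*sin(2*u)) - (16*u/pi) = -16*u/pi + 4*sin(2*u) is ≥ 0 throughout, so the area is a single integral of |-16*u/pi + 4*sin(2*u)|.
∫[0,pi/4] (-16*u/pi + 4*sin(2*u)) du = 2 - pi/2.

2 - pi/2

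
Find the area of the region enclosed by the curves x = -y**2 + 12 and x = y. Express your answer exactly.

Both boundary curves give x as a function of y, so integrate with respect to y. Setting them equal: -y**2 - y + 12 = 0, i.e. -(y - 3)*(y + 4) = 0, so they meet at y = -4, 3.
For y in [-4, 3], x = -y**2 + 12 is on the right; area = ∫[-4,3] (-y**2 - y + 12) dy = 343/6.

343/6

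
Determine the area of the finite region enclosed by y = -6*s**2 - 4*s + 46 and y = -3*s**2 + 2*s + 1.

256

Set the curves equal: -6*s**2 - 4*s + 46 = -3*s**2 + 2*s + 1, so -3*s**2 - 6*s + 45 = 0, which factors as -3*(s - 3)*(s + 5) = 0. The curves meet at s = -5, 3.
On [-5, 3], y = -6*s**2 - 4*s + 46 is on top; that piece has area ∫[-5,3] (-3*s**2 - 6*s + 45) ds = 256.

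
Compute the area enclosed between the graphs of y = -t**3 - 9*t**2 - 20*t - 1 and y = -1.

Set the curves equal: -t**3 - 9*t**2 - 20*t - 1 = -1, so -t**3 - 9*t**2 - 20*t = 0, which factors as -t*(t + 4)*(t + 5) = 0. The curves meet at t = -5, -4, 0.
On [-5, -4], y = -1 is on top; that piece has area ∫[-5,-4] (-(-t**3 - 9*t**2 - 20*t)) dt = 3/4.
On [-4, 0], y = -t**3 - 9*t**2 - 20*t - 1 is on top; that piece has area ∫[-4,0] (-t**3 - 9*t**2 - 20*t) dt = 32.
Total enclosed area = 3/4 + 32 = 131/4.

131/4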